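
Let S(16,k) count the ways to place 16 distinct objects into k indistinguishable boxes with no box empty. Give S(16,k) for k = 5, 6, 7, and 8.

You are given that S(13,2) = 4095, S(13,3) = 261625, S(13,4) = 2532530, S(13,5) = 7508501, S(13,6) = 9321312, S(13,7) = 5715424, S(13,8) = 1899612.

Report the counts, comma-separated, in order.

row 14: T[14][3]=3·261625+4095=788970  T[14][4]=4·2532530+261625=10391745  T[14][5]=5·7508501+2532530=40075035  T[14][6]=6·9321312+7508501=63436373  T[14][7]=7·5715424+9321312=49329280  T[14][8]=8·1899612+5715424=20912320
row 15: T[15][4]=4·10391745+788970=42355950  T[15][5]=5·40075035+10391745=210766920  T[15][6]=6·63436373+40075035=420693273  T[15][7]=7·49329280+63436373=408741333  T[15][8]=8·20912320+49329280=216627840
row 16: T[16][5]=5·210766920+42355950=1096190550  T[16][6]=6·420693273+210766920=2734926558  T[16][7]=7·408741333+420693273=3281882604  T[16][8]=8·216627840+408741333=2141764053
Read S(16,5) = 1096190550, S(16,6) = 2734926558, S(16,7) = 3281882604, S(16,8) = 2141764053.

1096190550, 2734926558, 3281882604, 2141764053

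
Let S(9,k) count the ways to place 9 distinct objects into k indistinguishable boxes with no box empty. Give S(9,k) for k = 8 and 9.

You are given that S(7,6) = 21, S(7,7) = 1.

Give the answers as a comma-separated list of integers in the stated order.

36, 1

r8: T_8,7=7×1+21=28; T_8,8=8×0+1=1
r9: T_9,8=8×1+28=36; T_9,9=9×0+1=1
Read S(9,8) = 36, S(9,9) = 1.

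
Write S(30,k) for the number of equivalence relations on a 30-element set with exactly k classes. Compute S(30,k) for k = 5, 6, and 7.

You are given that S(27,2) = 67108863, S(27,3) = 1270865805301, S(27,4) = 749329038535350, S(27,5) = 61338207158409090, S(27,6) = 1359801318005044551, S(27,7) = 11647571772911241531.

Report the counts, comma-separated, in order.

7713000216608565075, 299310102746948685757, 4168916722553086402080

row 28: T[28][3]=3·1270865805301+67108863=3812664524766  T[28][4]=4·749329038535350+1270865805301=2998587019946701  T[28][5]=5·61338207158409090+749329038535350=307440364830580800  T[28][6]=6·1359801318005044551+61338207158409090=8220146115188676396  T[28][7]=7·11647571772911241531+1359801318005044551=82892803728383735268
row 29: T[29][4]=4·2998587019946701+3812664524766=11998160744311570  T[29][5]=5·307440364830580800+2998587019946701=1540200411172850701  T[29][6]=6·8220146115188676396+307440364830580800=49628317055962639176  T[29][7]=7·82892803728383735268+8220146115188676396=588469772213874823272
row 30: T[30][5]=5·1540200411172850701+11998160744311570=7713000216608565075  T[30][6]=6·49628317055962639176+1540200411172850701=299310102746948685757  T[30][7]=7·588469772213874823272+49628317055962639176=4168916722553086402080
Read S(30,5) = 7713000216608565075, S(30,6) = 299310102746948685757, S(30,7) = 4168916722553086402080.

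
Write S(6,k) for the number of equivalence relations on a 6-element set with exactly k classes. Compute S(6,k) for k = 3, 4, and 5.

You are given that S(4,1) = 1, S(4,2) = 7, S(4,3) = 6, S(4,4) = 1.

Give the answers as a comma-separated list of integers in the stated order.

[5] T[5,2]:2*7+1=15 · T[5,3]:3*6+7=25 · T[5,4]:4*1+6=10 · T[5,5]:5*0+1=1
[6] T[6,3]:3*25+15=90 · T[6,4]:4*10+25=65 · T[6,5]:5*1+10=15
Read S(6,3) = 90, S(6,4) = 65, S(6,5) = 15.

90, 65, 15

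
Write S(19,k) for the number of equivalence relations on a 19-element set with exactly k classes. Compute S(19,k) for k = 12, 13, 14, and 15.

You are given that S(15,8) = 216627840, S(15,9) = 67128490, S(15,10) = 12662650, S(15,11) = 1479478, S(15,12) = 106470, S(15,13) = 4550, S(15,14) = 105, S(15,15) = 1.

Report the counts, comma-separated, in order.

[16] T[16,9]:9*67128490+216627840=820784250 · T[16,10]:10*12662650+67128490=193754990 · T[16,11]:11*1479478+12662650=28936908 · T[16,12]:12*106470+1479478=2757118 · T[16,13]:13*4550+106470=165620 · T[16,14]:14*105+4550=6020 · T[16,15]:15*1+105=120
[17] T[17,10]:10*193754990+820784250=2758334150 · T[17,11]:11*28936908+193754990=512060978 · T[17,12]:12*2757118+28936908=62022324 · T[17,13]:13*165620+2757118=4910178 · T[17,14]:14*6020+165620=249900 · T[17,15]:15*120+6020=7820
[18] T[18,11]:11*512060978+2758334150=8391004908 · T[18,12]:12*62022324+512060978=1256328866 · T[18,13]:13*4910178+62022324=125854638 · T[18,14]:14*249900+4910178=8408778 · T[18,15]:15*7820+249900=367200
[19] T[19,12]:12*1256328866+8391004908=23466951300 · T[19,13]:13*125854638+1256328866=2892439160 · T[19,14]:14*8408778+125854638=243577530 · T[19,15]:15*367200+8408778=13916778
Read S(19,12) = 23466951300, S(19,13) = 2892439160, S(19,14) = 243577530, S(19,15) = 13916778.

23466951300, 2892439160, 243577530, 13916778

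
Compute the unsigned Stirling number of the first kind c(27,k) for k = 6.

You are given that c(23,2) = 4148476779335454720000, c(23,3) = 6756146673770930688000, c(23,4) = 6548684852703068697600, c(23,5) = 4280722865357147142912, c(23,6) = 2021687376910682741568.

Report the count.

row 24: T[24][3]=23·6756146673770930688000+4148476779335454720000=159539850276066860544000  T[24][4]=23·6548684852703068697600+6756146673770930688000=157375898285941510732800  T[24][5]=23·4280722865357147142912+6548684852703068697600=105005310755917452984576  T[24][6]=23·2021687376910682741568+4280722865357147142912=50779532534302850198976
row 25: T[25][4]=24·157375898285941510732800+159539850276066860544000=3936561409138663118131200  T[25][5]=24·105005310755917452984576+157375898285941510732800=2677503356427960382362624  T[25][6]=24·50779532534302850198976+105005310755917452984576=1323714091579185857760000
row 26: T[26][5]=25·2677503356427960382362624+3936561409138663118131200=70874145319837672677196800  T[26][6]=25·1323714091579185857760000+2677503356427960382362624=35770355645907606826362624
row 27: T[27][6]=26·35770355645907606826362624+70874145319837672677196800=1000903392113435450162625024
Read c(27,6) = 1000903392113435450162625024.

1000903392113435450162625024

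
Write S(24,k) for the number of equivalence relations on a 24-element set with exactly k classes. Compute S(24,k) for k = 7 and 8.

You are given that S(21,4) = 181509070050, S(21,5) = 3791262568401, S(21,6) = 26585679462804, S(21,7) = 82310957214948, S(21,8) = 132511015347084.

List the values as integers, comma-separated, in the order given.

row 22: T[22][5]=5·3791262568401+181509070050=19137821912055  T[22][6]=6·26585679462804+3791262568401=163305339345225  T[22][7]=7·82310957214948+26585679462804=602762379967440  T[22][8]=8·132511015347084+82310957214948=1142399079991620
row 23: T[23][6]=6·163305339345225+19137821912055=998969857983405  T[23][7]=7·602762379967440+163305339345225=4382641999117305  T[23][8]=8·1142399079991620+602762379967440=9741955019900400
row 24: T[24][7]=7·4382641999117305+998969857983405=31677463851804540  T[24][8]=8·9741955019900400+4382641999117305=82318282158320505
Read S(24,7) = 31677463851804540, S(24,8) = 82318282158320505.

31677463851804540, 82318282158320505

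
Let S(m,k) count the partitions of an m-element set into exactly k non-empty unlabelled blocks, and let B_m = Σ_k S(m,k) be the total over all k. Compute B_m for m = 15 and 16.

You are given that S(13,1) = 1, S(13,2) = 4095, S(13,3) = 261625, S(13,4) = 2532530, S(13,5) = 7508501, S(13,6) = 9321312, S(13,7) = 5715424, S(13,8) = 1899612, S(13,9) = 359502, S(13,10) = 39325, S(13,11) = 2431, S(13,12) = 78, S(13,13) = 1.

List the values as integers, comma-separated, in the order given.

1382958545, 10480142147

row 14: T[14][1]=1·1+0=1  T[14][2]=2·4095+1=8191  T[14][3]=3·261625+4095=788970  T[14][4]=4·2532530+261625=10391745  T[14][5]=5·7508501+2532530=40075035  T[14][6]=6·9321312+7508501=63436373  T[14][7]=7·5715424+9321312=49329280  T[14][8]=8·1899612+5715424=20912320  T[14][9]=9·359502+1899612=5135130  T[14][10]=10·39325+359502=752752  T[14][11]=11·2431+39325=66066  T[14][12]=12·78+2431=3367  T[14][13]=13·1+78=91  T[14][14]=14·0+1=1
row 15: T[15][1]=1·1+0=1  T[15][2]=2·8191+1=16383  T[15][3]=3·788970+8191=2375101  T[15][4]=4·10391745+788970=42355950  T[15][5]=5·40075035+10391745=210766920  T[15][6]=6·63436373+40075035=420693273  T[15][7]=7·49329280+63436373=408741333  T[15][8]=8·20912320+49329280=216627840  T[15][9]=9·5135130+20912320=67128490  T[15][10]=10·752752+5135130=12662650  T[15][11]=11·66066+752752=1479478  T[15][12]=12·3367+66066=106470  T[15][13]=13·91+3367=4550  T[15][14]=14·1+91=105  T[15][15]=15·0+1=1
row 16: T[16][1]=1·1+0=1  T[16][2]=2·16383+1=32767  T[16][3]=3·2375101+16383=7141686  T[16][4]=4·42355950+2375101=171798901  T[16][5]=5·210766920+42355950=1096190550  T[16][6]=6·420693273+210766920=2734926558  T[16][7]=7·408741333+420693273=3281882604  T[16][8]=8·216627840+408741333=2141764053  T[16][9]=9·67128490+216627840=820784250  T[16][10]=10·12662650+67128490=193754990  T[16][11]=11·1479478+12662650=28936908  T[16][12]=12·106470+1479478=2757118  T[16][13]=13·4550+106470=165620  T[16][14]=14·105+4550=6020  T[16][15]=15·1+105=120  T[16][16]=16·0+1=1
B_15 = ΣS(15,k) = 1+16383+2375101+42355950+210766920+420693273+408741333+216627840+67128490+12662650+1479478+106470+4550+105+1 = 1382958545
B_16 = ΣS(16,k) = 1+32767+7141686+171798901+1096190550+2734926558+3281882604+2141764053+820784250+193754990+28936908+2757118+165620+6020+120+1 = 10480142147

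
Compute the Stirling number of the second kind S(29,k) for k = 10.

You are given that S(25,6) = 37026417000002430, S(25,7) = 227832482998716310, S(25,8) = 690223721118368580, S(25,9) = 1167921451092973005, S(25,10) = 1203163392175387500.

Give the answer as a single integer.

16392038075086211019625

r26: T_26,7=7×227832482998716310+37026417000002430=1631853797991016600; T_26,8=8×690223721118368580+227832482998716310=5749622251945664950; T_26,9=9×1167921451092973005+690223721118368580=11201516780955125625; T_26,10=10×1203163392175387500+1167921451092973005=13199555372846848005
r27: T_27,8=8×5749622251945664950+1631853797991016600=47628831813556336200; T_27,9=9×11201516780955125625+5749622251945664950=106563273280541795575; T_27,10=10×13199555372846848005+11201516780955125625=143197070509423605675
r28: T_28,9=9×106563273280541795575+47628831813556336200=1006698291338432496375; T_28,10=10×143197070509423605675+106563273280541795575=1538533978374777852325
r29: T_29,10=10×1538533978374777852325+1006698291338432496375=16392038075086211019625
Read S(29,10) = 16392038075086211019625.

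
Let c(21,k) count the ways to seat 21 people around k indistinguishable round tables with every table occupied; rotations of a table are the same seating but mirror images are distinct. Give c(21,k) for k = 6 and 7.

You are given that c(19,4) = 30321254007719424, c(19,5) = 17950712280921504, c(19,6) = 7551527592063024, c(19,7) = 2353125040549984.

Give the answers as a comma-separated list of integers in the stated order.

3599979517947607200, 1206647803780373360

i=20: T(20,5)=30321254007719424+19·17950712280921504=371384787345228000 | T(20,6)=17950712280921504+19·7551527592063024=161429736530118960 | T(20,7)=7551527592063024+19·2353125040549984=52260903362512720
i=21: T(21,6)=371384787345228000+20·161429736530118960=3599979517947607200 | T(21,7)=161429736530118960+20·52260903362512720=1206647803780373360
Read c(21,6) = 3599979517947607200, c(21,7) = 1206647803780373360.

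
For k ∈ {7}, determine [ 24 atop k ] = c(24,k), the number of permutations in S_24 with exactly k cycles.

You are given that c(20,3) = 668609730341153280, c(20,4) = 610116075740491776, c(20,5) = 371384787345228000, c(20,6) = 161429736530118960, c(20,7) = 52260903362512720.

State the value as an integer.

18588776355051949776576

@21  (21,4):610116075740491776·20+668609730341153280→12870931245150988800, (21,5):371384787345228000·20+610116075740491776→8037811822645051776, (21,6):161429736530118960·20+371384787345228000→3599979517947607200, (21,7):52260903362512720·20+161429736530118960→1206647803780373360
@22  (22,5):8037811822645051776·21+12870931245150988800→181664979520697076096, (22,6):3599979517947607200·21+8037811822645051776→83637381699544802976, (22,7):1206647803780373360·21+3599979517947607200→28939583397335447760
@23  (23,6):83637381699544802976·22+181664979520697076096→2021687376910682741568, (23,7):28939583397335447760·22+83637381699544802976→720308216440924653696
@24  (24,7):720308216440924653696·23+2021687376910682741568→18588776355051949776576
Read c(24,7) = 18588776355051949776576.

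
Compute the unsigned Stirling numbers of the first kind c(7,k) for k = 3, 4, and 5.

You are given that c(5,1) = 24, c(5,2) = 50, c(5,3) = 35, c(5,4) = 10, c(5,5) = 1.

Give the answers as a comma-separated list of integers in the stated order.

i=6: T(6,2)=24+5·50=274 | T(6,3)=50+5·35=225 | T(6,4)=35+5·10=85 | T(6,5)=10+5·1=15
i=7: T(7,3)=274+6·225=1624 | T(7,4)=225+6·85=735 | T(7,5)=85+6·15=175
Read c(7,3) = 1624, c(7,4) = 735, c(7,5) = 175.

1624, 735, 175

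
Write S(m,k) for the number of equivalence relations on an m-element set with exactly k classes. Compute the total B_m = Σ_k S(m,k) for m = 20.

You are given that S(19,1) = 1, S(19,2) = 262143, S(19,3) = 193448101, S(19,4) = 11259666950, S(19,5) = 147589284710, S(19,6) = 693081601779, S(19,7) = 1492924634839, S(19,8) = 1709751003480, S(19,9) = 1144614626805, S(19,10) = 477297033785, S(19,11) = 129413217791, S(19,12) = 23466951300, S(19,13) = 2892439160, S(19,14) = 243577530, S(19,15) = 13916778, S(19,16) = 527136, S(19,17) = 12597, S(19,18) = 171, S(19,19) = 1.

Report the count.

51724158235372

i=20: T(20,1)=0+1·1=1 | T(20,2)=1+2·262143=524287 | T(20,3)=262143+3·193448101=580606446 | T(20,4)=193448101+4·11259666950=45232115901 | T(20,5)=11259666950+5·147589284710=749206090500 | T(20,6)=147589284710+6·693081601779=4306078895384 | T(20,7)=693081601779+7·1492924634839=11143554045652 | T(20,8)=1492924634839+8·1709751003480=15170932662679 | T(20,9)=1709751003480+9·1144614626805=12011282644725 | T(20,10)=1144614626805+10·477297033785=5917584964655 | T(20,11)=477297033785+11·129413217791=1900842429486 | T(20,12)=129413217791+12·23466951300=411016633391 | T(20,13)=23466951300+13·2892439160=61068660380 | T(20,14)=2892439160+14·243577530=6302524580 | T(20,15)=243577530+15·13916778=452329200 | T(20,16)=13916778+16·527136=22350954 | T(20,17)=527136+17·12597=741285 | T(20,18)=12597+18·171=15675 | T(20,19)=171+19·1=190 | T(20,20)=1+20·0=1
B_20 = ΣS(20,k) = 1+524287+580606446+45232115901+749206090500+4306078895384+11143554045652+15170932662679+12011282644725+5917584964655+1900842429486+411016633391+61068660380+6302524580+452329200+22350954+741285+15675+190+1 = 51724158235372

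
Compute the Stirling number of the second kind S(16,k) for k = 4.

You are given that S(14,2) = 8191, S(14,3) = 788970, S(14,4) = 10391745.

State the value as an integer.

171798901

r15: T_15,3=3×788970+8191=2375101; T_15,4=4×10391745+788970=42355950
r16: T_16,4=4×42355950+2375101=171798901
Read S(16,4) = 171798901.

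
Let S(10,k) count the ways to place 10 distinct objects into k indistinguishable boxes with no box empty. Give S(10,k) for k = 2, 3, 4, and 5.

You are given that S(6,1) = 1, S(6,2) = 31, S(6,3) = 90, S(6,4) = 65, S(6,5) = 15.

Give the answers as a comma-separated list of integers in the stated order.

511, 9330, 34105, 42525

@7  (7,1):1·1+0→1, (7,2):31·2+1→63, (7,3):90·3+31→301, (7,4):65·4+90→350, (7,5):15·5+65→140
@8  (8,1):1·1+0→1, (8,2):63·2+1→127, (8,3):301·3+63→966, (8,4):350·4+301→1701, (8,5):140·5+350→1050
@9  (9,1):1·1+0→1, (9,2):127·2+1→255, (9,3):966·3+127→3025, (9,4):1701·4+966→7770, (9,5):1050·5+1701→6951
@10  (10,2):255·2+1→511, (10,3):3025·3+255→9330, (10,4):7770·4+3025→34105, (10,5):6951·5+7770→42525
Read S(10,2) = 511, S(10,3) = 9330, S(10,4) = 34105, S(10,5) = 42525.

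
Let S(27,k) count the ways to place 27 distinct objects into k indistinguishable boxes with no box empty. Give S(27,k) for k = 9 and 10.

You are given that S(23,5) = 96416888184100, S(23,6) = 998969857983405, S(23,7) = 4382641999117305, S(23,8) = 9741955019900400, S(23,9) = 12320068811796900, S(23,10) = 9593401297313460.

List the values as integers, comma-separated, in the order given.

[24] T[24,6]:6*998969857983405+96416888184100=6090236036084530 · T[24,7]:7*4382641999117305+998969857983405=31677463851804540 · T[24,8]:8*9741955019900400+4382641999117305=82318282158320505 · T[24,9]:9*12320068811796900+9741955019900400=120622574326072500 · T[24,10]:10*9593401297313460+12320068811796900=108254081784931500
[25] T[25,7]:7*31677463851804540+6090236036084530=227832482998716310 · T[25,8]:8*82318282158320505+31677463851804540=690223721118368580 · T[25,9]:9*120622574326072500+82318282158320505=1167921451092973005 · T[25,10]:10*108254081784931500+120622574326072500=1203163392175387500
[26] T[26,8]:8*690223721118368580+227832482998716310=5749622251945664950 · T[26,9]:9*1167921451092973005+690223721118368580=11201516780955125625 · T[26,10]:10*1203163392175387500+1167921451092973005=13199555372846848005
[27] T[27,9]:9*11201516780955125625+5749622251945664950=106563273280541795575 · T[27,10]:10*13199555372846848005+11201516780955125625=143197070509423605675
Read S(27,9) = 106563273280541795575, S(27,10) = 143197070509423605675.

106563273280541795575, 143197070509423605675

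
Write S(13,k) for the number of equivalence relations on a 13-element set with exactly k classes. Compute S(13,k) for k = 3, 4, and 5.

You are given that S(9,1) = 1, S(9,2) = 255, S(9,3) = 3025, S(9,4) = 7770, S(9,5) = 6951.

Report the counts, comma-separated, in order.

261625, 2532530, 7508501

[10] T[10,1]:1*1+0=1 · T[10,2]:2*255+1=511 · T[10,3]:3*3025+255=9330 · T[10,4]:4*7770+3025=34105 · T[10,5]:5*6951+7770=42525
[11] T[11,1]:1*1+0=1 · T[11,2]:2*511+1=1023 · T[11,3]:3*9330+511=28501 · T[11,4]:4*34105+9330=145750 · T[11,5]:5*42525+34105=246730
[12] T[12,2]:2*1023+1=2047 · T[12,3]:3*28501+1023=86526 · T[12,4]:4*145750+28501=611501 · T[12,5]:5*246730+145750=1379400
[13] T[13,3]:3*86526+2047=261625 · T[13,4]:4*611501+86526=2532530 · T[13,5]:5*1379400+611501=7508501
Read S(13,3) = 261625, S(13,4) = 2532530, S(13,5) = 7508501.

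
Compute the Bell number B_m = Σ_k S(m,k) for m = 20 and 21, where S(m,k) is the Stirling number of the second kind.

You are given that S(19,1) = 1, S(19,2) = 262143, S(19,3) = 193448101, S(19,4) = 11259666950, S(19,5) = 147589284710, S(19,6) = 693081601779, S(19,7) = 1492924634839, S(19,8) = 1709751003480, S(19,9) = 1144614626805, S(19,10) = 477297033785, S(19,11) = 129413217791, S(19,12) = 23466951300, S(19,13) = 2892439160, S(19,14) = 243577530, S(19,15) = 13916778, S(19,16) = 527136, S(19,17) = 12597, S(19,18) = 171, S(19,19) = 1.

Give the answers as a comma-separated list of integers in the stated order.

row 20: T[20][1]=1·1+0=1  T[20][2]=2·262143+1=524287  T[20][3]=3·193448101+262143=580606446  T[20][4]=4·11259666950+193448101=45232115901  T[20][5]=5·147589284710+11259666950=749206090500  T[20][6]=6·693081601779+147589284710=4306078895384  T[20][7]=7·1492924634839+693081601779=11143554045652  T[20][8]=8·1709751003480+1492924634839=15170932662679  T[20][9]=9·1144614626805+1709751003480=12011282644725  T[20][10]=10·477297033785+1144614626805=5917584964655  T[20][11]=11·129413217791+477297033785=1900842429486  T[20][12]=12·23466951300+129413217791=411016633391  T[20][13]=13·2892439160+23466951300=61068660380  T[20][14]=14·243577530+2892439160=6302524580  T[20][15]=15·13916778+243577530=452329200  T[20][16]=16·527136+13916778=22350954  T[20][17]=17·12597+527136=741285  T[20][18]=18·171+12597=15675  T[20][19]=19·1+171=190  T[20][20]=20·0+1=1
row 21: T[21][1]=1·1+0=1  T[21][2]=2·524287+1=1048575  T[21][3]=3·580606446+524287=1742343625  T[21][4]=4·45232115901+580606446=181509070050  T[21][5]=5·749206090500+45232115901=3791262568401  T[21][6]=6·4306078895384+749206090500=26585679462804  T[21][7]=7·11143554045652+4306078895384=82310957214948  T[21][8]=8·15170932662679+11143554045652=132511015347084  T[21][9]=9·12011282644725+15170932662679=123272476465204  T[21][10]=10·5917584964655+12011282644725=71187132291275  T[21][11]=11·1900842429486+5917584964655=26826851689001  T[21][12]=12·411016633391+1900842429486=6833042030178  T[21][13]=13·61068660380+411016633391=1204909218331  T[21][14]=14·6302524580+61068660380=149304004500  T[21][15]=15·452329200+6302524580=13087462580  T[21][16]=16·22350954+452329200=809944464  T[21][17]=17·741285+22350954=34952799  T[21][18]=18·15675+741285=1023435  T[21][19]=19·190+15675=19285  T[21][20]=20·1+190=210  T[21][21]=21·0+1=1
B_20 = ΣS(20,k) = 1+524287+580606446+45232115901+749206090500+4306078895384+11143554045652+15170932662679+12011282644725+5917584964655+1900842429486+411016633391+61068660380+6302524580+452329200+22350954+741285+15675+190+1 = 51724158235372
B_21 = ΣS(21,k) = 1+1048575+1742343625+181509070050+3791262568401+26585679462804+82310957214948+132511015347084+123272476465204+71187132291275+26826851689001+6833042030178+1204909218331+149304004500+13087462580+809944464+34952799+1023435+19285+210+1 = 474869816156751

51724158235372, 474869816156751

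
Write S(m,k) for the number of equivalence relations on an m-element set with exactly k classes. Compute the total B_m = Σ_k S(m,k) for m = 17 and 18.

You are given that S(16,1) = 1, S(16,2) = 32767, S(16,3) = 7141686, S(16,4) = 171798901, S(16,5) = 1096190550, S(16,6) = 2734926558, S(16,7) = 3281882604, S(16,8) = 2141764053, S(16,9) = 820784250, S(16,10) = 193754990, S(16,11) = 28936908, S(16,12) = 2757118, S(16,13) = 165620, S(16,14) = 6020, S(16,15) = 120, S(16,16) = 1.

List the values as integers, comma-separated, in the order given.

82864869804, 682076806159

r17: T_17,1=1×1+0=1; T_17,2=2×32767+1=65535; T_17,3=3×7141686+32767=21457825; T_17,4=4×171798901+7141686=694337290; T_17,5=5×1096190550+171798901=5652751651; T_17,6=6×2734926558+1096190550=17505749898; T_17,7=7×3281882604+2734926558=25708104786; T_17,8=8×2141764053+3281882604=20415995028; T_17,9=9×820784250+2141764053=9528822303; T_17,10=10×193754990+820784250=2758334150; T_17,11=11×28936908+193754990=512060978; T_17,12=12×2757118+28936908=62022324; T_17,13=13×165620+2757118=4910178; T_17,14=14×6020+165620=249900; T_17,15=15×120+6020=7820; T_17,16=16×1+120=136; T_17,17=17×0+1=1
r18: T_18,1=1×1+0=1; T_18,2=2×65535+1=131071; T_18,3=3×21457825+65535=64439010; T_18,4=4×694337290+21457825=2798806985; T_18,5=5×5652751651+694337290=28958095545; T_18,6=6×17505749898+5652751651=110687251039; T_18,7=7×25708104786+17505749898=197462483400; T_18,8=8×20415995028+25708104786=189036065010; T_18,9=9×9528822303+20415995028=106175395755; T_18,10=10×2758334150+9528822303=37112163803; T_18,11=11×512060978+2758334150=8391004908; T_18,12=12×62022324+512060978=1256328866; T_18,13=13×4910178+62022324=125854638; T_18,14=14×249900+4910178=8408778; T_18,15=15×7820+249900=367200; T_18,16=16×136+7820=9996; T_18,17=17×1+136=153; T_18,18=18×0+1=1
B_17 = ΣS(17,k) = 1+65535+21457825+694337290+5652751651+17505749898+25708104786+20415995028+9528822303+2758334150+512060978+62022324+4910178+249900+7820+136+1 = 82864869804
B_18 = ΣS(18,k) = 1+131071+64439010+2798806985+28958095545+110687251039+197462483400+189036065010+106175395755+37112163803+8391004908+1256328866+125854638+8408778+367200+9996+153+1 = 682076806159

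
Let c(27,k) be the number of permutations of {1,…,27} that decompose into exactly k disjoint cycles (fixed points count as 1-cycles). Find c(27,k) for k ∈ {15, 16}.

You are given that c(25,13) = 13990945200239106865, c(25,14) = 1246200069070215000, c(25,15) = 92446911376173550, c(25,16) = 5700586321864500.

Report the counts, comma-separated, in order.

i=26: T(26,14)=13990945200239106865+25·1246200069070215000=45145946926994481865 | T(26,15)=1246200069070215000+25·92446911376173550=3557372853474553750 | T(26,16)=92446911376173550+25·5700586321864500=234961569422786050
i=27: T(27,15)=45145946926994481865+26·3557372853474553750=137637641117332879365 | T(27,16)=3557372853474553750+26·234961569422786050=9666373658466991050
Read c(27,15) = 137637641117332879365, c(27,16) = 9666373658466991050.

137637641117332879365, 9666373658466991050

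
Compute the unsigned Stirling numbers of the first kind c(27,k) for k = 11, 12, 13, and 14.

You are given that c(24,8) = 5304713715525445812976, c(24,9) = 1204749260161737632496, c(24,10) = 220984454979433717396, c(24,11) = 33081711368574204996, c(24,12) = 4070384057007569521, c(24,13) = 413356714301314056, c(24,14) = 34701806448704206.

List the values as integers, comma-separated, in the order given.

i=25: T(25,9)=5304713715525445812976+24·1204749260161737632496=34218695959407148992880 | T(25,10)=1204749260161737632496+24·220984454979433717396=6508376179668146850000 | T(25,11)=220984454979433717396+24·33081711368574204996=1014945527825214637300 | T(25,12)=33081711368574204996+24·4070384057007569521=130770928736755873500 | T(25,13)=4070384057007569521+24·413356714301314056=13990945200239106865 | T(25,14)=413356714301314056+24·34701806448704206=1246200069070215000
i=26: T(26,10)=34218695959407148992880+25·6508376179668146850000=196928100451110820242880 | T(26,11)=6508376179668146850000+25·1014945527825214637300=31882014375298512782500 | T(26,12)=1014945527825214637300+25·130770928736755873500=4284218746244111474800 | T(26,13)=130770928736755873500+25·13990945200239106865=480544558742733545125 | T(26,14)=13990945200239106865+25·1246200069070215000=45145946926994481865
i=27: T(27,11)=196928100451110820242880+26·31882014375298512782500=1025860474208872152587880 | T(27,12)=31882014375298512782500+26·4284218746244111474800=143271701777645411127300 | T(27,13)=4284218746244111474800+26·480544558742733545125=16778377273555183648050 | T(27,14)=480544558742733545125+26·45145946926994481865=1654339178844590073615
Read c(27,11) = 1025860474208872152587880, c(27,12) = 143271701777645411127300, c(27,13) = 16778377273555183648050, c(27,14) = 1654339178844590073615.

1025860474208872152587880, 143271701777645411127300, 16778377273555183648050, 1654339178844590073615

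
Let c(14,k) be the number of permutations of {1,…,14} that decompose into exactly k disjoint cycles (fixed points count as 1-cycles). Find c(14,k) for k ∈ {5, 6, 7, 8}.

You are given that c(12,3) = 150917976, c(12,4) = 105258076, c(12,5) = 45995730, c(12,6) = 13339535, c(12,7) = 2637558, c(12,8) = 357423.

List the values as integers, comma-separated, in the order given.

row 13: T[13][4]=12·105258076+150917976=1414014888  T[13][5]=12·45995730+105258076=657206836  T[13][6]=12·13339535+45995730=206070150  T[13][7]=12·2637558+13339535=44990231  T[13][8]=12·357423+2637558=6926634
row 14: T[14][5]=13·657206836+1414014888=9957703756  T[14][6]=13·206070150+657206836=3336118786  T[14][7]=13·44990231+206070150=790943153  T[14][8]=13·6926634+44990231=135036473
Read c(14,5) = 9957703756, c(14,6) = 3336118786, c(14,7) = 790943153, c(14,8) = 135036473.

9957703756, 3336118786, 790943153, 135036473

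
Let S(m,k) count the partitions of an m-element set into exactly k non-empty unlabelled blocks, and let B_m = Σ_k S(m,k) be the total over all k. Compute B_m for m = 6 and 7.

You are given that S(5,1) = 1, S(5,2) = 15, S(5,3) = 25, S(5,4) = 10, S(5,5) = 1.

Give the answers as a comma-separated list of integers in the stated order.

203, 877

[6] T[6,1]:1*1+0=1 · T[6,2]:2*15+1=31 · T[6,3]:3*25+15=90 · T[6,4]:4*10+25=65 · T[6,5]:5*1+10=15 · T[6,6]:6*0+1=1
[7] T[7,1]:1*1+0=1 · T[7,2]:2*31+1=63 · T[7,3]:3*90+31=301 · T[7,4]:4*65+90=350 · T[7,5]:5*15+65=140 · T[7,6]:6*1+15=21 · T[7,7]:7*0+1=1
B_6 = ΣS(6,k) = 1+31+90+65+15+1 = 203
B_7 = ΣS(7,k) = 1+63+301+350+140+21+1 = 877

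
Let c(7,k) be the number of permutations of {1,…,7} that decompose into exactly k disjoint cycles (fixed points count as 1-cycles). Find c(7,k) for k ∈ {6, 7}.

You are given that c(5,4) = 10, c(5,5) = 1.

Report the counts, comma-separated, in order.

21, 1

row 6: T[6][5]=5·1+10=15  T[6][6]=5·0+1=1
row 7: T[7][6]=6·1+15=21  T[7][7]=6·0+1=1
Read c(7,6) = 21, c(7,7) = 1.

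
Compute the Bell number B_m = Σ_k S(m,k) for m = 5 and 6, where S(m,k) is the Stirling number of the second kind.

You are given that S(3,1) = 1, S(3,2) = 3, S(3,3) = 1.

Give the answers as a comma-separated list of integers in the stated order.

row 4: T[4][1]=1·1+0=1  T[4][2]=2·3+1=7  T[4][3]=3·1+3=6  T[4][4]=4·0+1=1
row 5: T[5][1]=1·1+0=1  T[5][2]=2·7+1=15  T[5][3]=3·6+7=25  T[5][4]=4·1+6=10  T[5][5]=5·0+1=1
row 6: T[6][1]=1·1+0=1  T[6][2]=2·15+1=31  T[6][3]=3·25+15=90  T[6][4]=4·10+25=65  T[6][5]=5·1+10=15  T[6][6]=6·0+1=1
B_5 = ΣS(5,k) = 1+15+25+10+1 = 52
B_6 = ΣS(6,k) = 1+31+90+65+15+1 = 203

52, 203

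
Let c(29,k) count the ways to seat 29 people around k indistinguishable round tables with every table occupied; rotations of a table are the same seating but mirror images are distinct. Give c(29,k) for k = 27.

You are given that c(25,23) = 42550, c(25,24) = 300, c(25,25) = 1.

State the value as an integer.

78561

row 26: T[26][24]=25·300+42550=50050  T[26][25]=25·1+300=325  T[26][26]=25·0+1=1
row 27: T[27][25]=26·325+50050=58500  T[27][26]=26·1+325=351  T[27][27]=26·0+1=1
row 28: T[28][26]=27·351+58500=67977  T[28][27]=27·1+351=378
row 29: T[29][27]=28·378+67977=78561
Read c(29,27) = 78561.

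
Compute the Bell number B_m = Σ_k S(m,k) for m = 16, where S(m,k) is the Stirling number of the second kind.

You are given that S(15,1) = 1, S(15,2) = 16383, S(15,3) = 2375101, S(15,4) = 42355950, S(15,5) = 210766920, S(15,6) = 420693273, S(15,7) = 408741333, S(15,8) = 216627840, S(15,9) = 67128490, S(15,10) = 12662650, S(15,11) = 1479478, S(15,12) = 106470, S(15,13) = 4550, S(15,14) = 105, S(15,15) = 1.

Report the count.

10480142147

row 16: T[16][1]=1·1+0=1  T[16][2]=2·16383+1=32767  T[16][3]=3·2375101+16383=7141686  T[16][4]=4·42355950+2375101=171798901  T[16][5]=5·210766920+42355950=1096190550  T[16][6]=6·420693273+210766920=2734926558  T[16][7]=7·408741333+420693273=3281882604  T[16][8]=8·216627840+408741333=2141764053  T[16][9]=9·67128490+216627840=820784250  T[16][10]=10·12662650+67128490=193754990  T[16][11]=11·1479478+12662650=28936908  T[16][12]=12·106470+1479478=2757118  T[16][13]=13·4550+106470=165620  T[16][14]=14·105+4550=6020  T[16][15]=15·1+105=120  T[16][16]=16·0+1=1
B_16 = ΣS(16,k) = 1+32767+7141686+171798901+1096190550+2734926558+3281882604+2141764053+820784250+193754990+28936908+2757118+165620+6020+120+1 = 10480142147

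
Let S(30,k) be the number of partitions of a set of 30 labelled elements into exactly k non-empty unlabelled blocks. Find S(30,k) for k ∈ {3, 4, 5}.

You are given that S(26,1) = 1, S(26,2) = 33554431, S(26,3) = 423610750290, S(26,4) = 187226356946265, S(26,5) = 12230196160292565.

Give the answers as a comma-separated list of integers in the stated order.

34314651811530, 48004081105038305, 7713000216608565075

r27: T_27,1=1×1+0=1; T_27,2=2×33554431+1=67108863; T_27,3=3×423610750290+33554431=1270865805301; T_27,4=4×187226356946265+423610750290=749329038535350; T_27,5=5×12230196160292565+187226356946265=61338207158409090
r28: T_28,1=1×1+0=1; T_28,2=2×67108863+1=134217727; T_28,3=3×1270865805301+67108863=3812664524766; T_28,4=4×749329038535350+1270865805301=2998587019946701; T_28,5=5×61338207158409090+749329038535350=307440364830580800
r29: T_29,2=2×134217727+1=268435455; T_29,3=3×3812664524766+134217727=11438127792025; T_29,4=4×2998587019946701+3812664524766=11998160744311570; T_29,5=5×307440364830580800+2998587019946701=1540200411172850701
r30: T_30,3=3×11438127792025+268435455=34314651811530; T_30,4=4×11998160744311570+11438127792025=48004081105038305; T_30,5=5×1540200411172850701+11998160744311570=7713000216608565075
Read S(30,3) = 34314651811530, S(30,4) = 48004081105038305, S(30,5) = 7713000216608565075.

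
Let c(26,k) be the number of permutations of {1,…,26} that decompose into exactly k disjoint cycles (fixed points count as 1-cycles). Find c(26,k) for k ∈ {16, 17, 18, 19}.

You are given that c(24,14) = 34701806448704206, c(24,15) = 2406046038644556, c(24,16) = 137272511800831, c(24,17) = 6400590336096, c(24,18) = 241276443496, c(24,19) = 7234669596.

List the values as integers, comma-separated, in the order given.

i=25: T(25,15)=34701806448704206+24·2406046038644556=92446911376173550 | T(25,16)=2406046038644556+24·137272511800831=5700586321864500 | T(25,17)=137272511800831+24·6400590336096=290886679867135 | T(25,18)=6400590336096+24·241276443496=12191224980000 | T(25,19)=241276443496+24·7234669596=414908513800
i=26: T(26,16)=92446911376173550+25·5700586321864500=234961569422786050 | T(26,17)=5700586321864500+25·290886679867135=12972753318542875 | T(26,18)=290886679867135+25·12191224980000=595667304367135 | T(26,19)=12191224980000+25·414908513800=22563937825000
Read c(26,16) = 234961569422786050, c(26,17) = 12972753318542875, c(26,18) = 595667304367135, c(26,19) = 22563937825000.

234961569422786050, 12972753318542875, 595667304367135, 22563937825000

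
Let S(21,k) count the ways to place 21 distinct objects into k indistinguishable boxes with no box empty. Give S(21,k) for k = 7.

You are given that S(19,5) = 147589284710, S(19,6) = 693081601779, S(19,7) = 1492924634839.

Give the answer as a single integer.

[20] T[20,6]:6*693081601779+147589284710=4306078895384 · T[20,7]:7*1492924634839+693081601779=11143554045652
[21] T[21,7]:7*11143554045652+4306078895384=82310957214948
Read S(21,7) = 82310957214948.

82310957214948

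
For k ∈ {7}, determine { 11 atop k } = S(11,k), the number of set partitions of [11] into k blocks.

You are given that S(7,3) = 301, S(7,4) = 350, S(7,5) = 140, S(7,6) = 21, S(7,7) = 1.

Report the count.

63987

row 8: T[8][4]=4·350+301=1701  T[8][5]=5·140+350=1050  T[8][6]=6·21+140=266  T[8][7]=7·1+21=28
row 9: T[9][5]=5·1050+1701=6951  T[9][6]=6·266+1050=2646  T[9][7]=7·28+266=462
row 10: T[10][6]=6·2646+6951=22827  T[10][7]=7·462+2646=5880
row 11: T[11][7]=7·5880+22827=63987
Read S(11,7) = 63987.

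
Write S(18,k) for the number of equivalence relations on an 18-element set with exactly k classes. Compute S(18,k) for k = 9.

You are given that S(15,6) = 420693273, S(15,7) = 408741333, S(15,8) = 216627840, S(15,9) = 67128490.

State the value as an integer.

r16: T_16,7=7×408741333+420693273=3281882604; T_16,8=8×216627840+408741333=2141764053; T_16,9=9×67128490+216627840=820784250
r17: T_17,8=8×2141764053+3281882604=20415995028; T_17,9=9×820784250+2141764053=9528822303
r18: T_18,9=9×9528822303+20415995028=106175395755
Read S(18,9) = 106175395755.

106175395755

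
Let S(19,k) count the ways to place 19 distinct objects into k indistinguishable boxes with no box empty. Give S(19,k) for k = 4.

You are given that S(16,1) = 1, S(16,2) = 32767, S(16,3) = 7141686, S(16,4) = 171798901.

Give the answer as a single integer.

@17  (17,2):32767·2+1→65535, (17,3):7141686·3+32767→21457825, (17,4):171798901·4+7141686→694337290
@18  (18,3):21457825·3+65535→64439010, (18,4):694337290·4+21457825→2798806985
@19  (19,4):2798806985·4+64439010→11259666950
Read S(19,4) = 11259666950.

11259666950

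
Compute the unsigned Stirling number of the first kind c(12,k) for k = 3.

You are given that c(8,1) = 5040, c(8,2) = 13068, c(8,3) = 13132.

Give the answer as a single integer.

r9: T_9,1=8×5040+0=40320; T_9,2=8×13068+5040=109584; T_9,3=8×13132+13068=118124
r10: T_10,1=9×40320+0=362880; T_10,2=9×109584+40320=1026576; T_10,3=9×118124+109584=1172700
r11: T_11,2=10×1026576+362880=10628640; T_11,3=10×1172700+1026576=12753576
r12: T_12,3=11×12753576+10628640=150917976
Read c(12,3) = 150917976.

150917976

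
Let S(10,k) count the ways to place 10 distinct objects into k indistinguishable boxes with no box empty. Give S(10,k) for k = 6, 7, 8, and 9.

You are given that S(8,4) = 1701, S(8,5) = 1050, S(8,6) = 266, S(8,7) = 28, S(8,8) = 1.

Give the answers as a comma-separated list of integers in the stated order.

22827, 5880, 750, 45

i=9: T(9,5)=1701+5·1050=6951 | T(9,6)=1050+6·266=2646 | T(9,7)=266+7·28=462 | T(9,8)=28+8·1=36 | T(9,9)=1+9·0=1
i=10: T(10,6)=6951+6·2646=22827 | T(10,7)=2646+7·462=5880 | T(10,8)=462+8·36=750 | T(10,9)=36+9·1=45
Read S(10,6) = 22827, S(10,7) = 5880, S(10,8) = 750, S(10,9) = 45.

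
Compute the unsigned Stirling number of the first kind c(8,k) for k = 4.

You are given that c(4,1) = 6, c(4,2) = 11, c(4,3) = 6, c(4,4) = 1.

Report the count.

6769

i=5: T(5,1)=0+4·6=24 | T(5,2)=6+4·11=50 | T(5,3)=11+4·6=35 | T(5,4)=6+4·1=10
i=6: T(6,2)=24+5·50=274 | T(6,3)=50+5·35=225 | T(6,4)=35+5·10=85
i=7: T(7,3)=274+6·225=1624 | T(7,4)=225+6·85=735
i=8: T(8,4)=1624+7·735=6769
Read c(8,4) = 6769.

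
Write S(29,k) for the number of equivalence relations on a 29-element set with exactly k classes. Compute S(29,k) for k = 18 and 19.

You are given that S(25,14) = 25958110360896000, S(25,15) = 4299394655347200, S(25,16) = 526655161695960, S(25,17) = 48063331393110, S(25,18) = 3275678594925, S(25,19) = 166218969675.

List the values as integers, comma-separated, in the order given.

2598531274376323650, 239332331869053150

@26  (26,15):4299394655347200·15+25958110360896000→90449030191104000, (26,16):526655161695960·16+4299394655347200→12725877242482560, (26,17):48063331393110·17+526655161695960→1343731795378830, (26,18):3275678594925·18+48063331393110→107025546101760, (26,19):166218969675·19+3275678594925→6433839018750
@27  (27,16):12725877242482560·16+90449030191104000→294063066070824960, (27,17):1343731795378830·17+12725877242482560→35569317763922670, (27,18):107025546101760·18+1343731795378830→3270191625210510, (27,19):6433839018750·19+107025546101760→229268487458010
@28  (28,17):35569317763922670·17+294063066070824960→898741468057510350, (28,18):3270191625210510·18+35569317763922670→94432767017711850, (28,19):229268487458010·19+3270191625210510→7626292886912700
@29  (29,18):94432767017711850·18+898741468057510350→2598531274376323650, (29,19):7626292886912700·19+94432767017711850→239332331869053150
Read S(29,18) = 2598531274376323650, S(29,19) = 239332331869053150.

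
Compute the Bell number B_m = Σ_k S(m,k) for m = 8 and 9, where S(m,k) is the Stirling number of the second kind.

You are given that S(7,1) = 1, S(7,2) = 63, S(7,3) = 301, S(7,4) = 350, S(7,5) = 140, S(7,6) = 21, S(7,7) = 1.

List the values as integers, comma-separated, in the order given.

4140, 21147

r8: T_8,1=1×1+0=1; T_8,2=2×63+1=127; T_8,3=3×301+63=966; T_8,4=4×350+301=1701; T_8,5=5×140+350=1050; T_8,6=6×21+140=266; T_8,7=7×1+21=28; T_8,8=8×0+1=1
r9: T_9,1=1×1+0=1; T_9,2=2×127+1=255; T_9,3=3×966+127=3025; T_9,4=4×1701+966=7770; T_9,5=5×1050+1701=6951; T_9,6=6×266+1050=2646; T_9,7=7×28+266=462; T_9,8=8×1+28=36; T_9,9=9×0+1=1
B_8 = ΣS(8,k) = 1+127+966+1701+1050+266+28+1 = 4140
B_9 = ΣS(9,k) = 1+255+3025+7770+6951+2646+462+36+1 = 21147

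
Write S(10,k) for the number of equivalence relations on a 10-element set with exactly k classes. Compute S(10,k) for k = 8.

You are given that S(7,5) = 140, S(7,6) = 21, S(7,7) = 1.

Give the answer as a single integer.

750

row 8: T[8][6]=6·21+140=266  T[8][7]=7·1+21=28  T[8][8]=8·0+1=1
row 9: T[9][7]=7·28+266=462  T[9][8]=8·1+28=36
row 10: T[10][8]=8·36+462=750
Read S(10,8) = 750.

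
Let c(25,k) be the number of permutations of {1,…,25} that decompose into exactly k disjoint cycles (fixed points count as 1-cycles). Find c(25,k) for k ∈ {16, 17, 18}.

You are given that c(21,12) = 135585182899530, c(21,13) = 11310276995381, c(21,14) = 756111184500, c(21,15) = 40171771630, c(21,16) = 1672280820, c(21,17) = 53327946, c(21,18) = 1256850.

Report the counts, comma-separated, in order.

5700586321864500, 290886679867135, 12191224980000

row 22: T[22][13]=21·11310276995381+135585182899530=373100999802531  T[22][14]=21·756111184500+11310276995381=27188611869881  T[22][15]=21·40171771630+756111184500=1599718388730  T[22][16]=21·1672280820+40171771630=75289668850  T[22][17]=21·53327946+1672280820=2792167686  T[22][18]=21·1256850+53327946=79721796
row 23: T[23][14]=22·27188611869881+373100999802531=971250460939913  T[23][15]=22·1599718388730+27188611869881=62382416421941  T[23][16]=22·75289668850+1599718388730=3256091103430  T[23][17]=22·2792167686+75289668850=136717357942  T[23][18]=22·79721796+2792167686=4546047198
row 24: T[24][15]=23·62382416421941+971250460939913=2406046038644556  T[24][16]=23·3256091103430+62382416421941=137272511800831  T[24][17]=23·136717357942+3256091103430=6400590336096  T[24][18]=23·4546047198+136717357942=241276443496
row 25: T[25][16]=24·137272511800831+2406046038644556=5700586321864500  T[25][17]=24·6400590336096+137272511800831=290886679867135  T[25][18]=24·241276443496+6400590336096=12191224980000
Read c(25,16) = 5700586321864500, c(25,17) = 290886679867135, c(25,18) = 12191224980000.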